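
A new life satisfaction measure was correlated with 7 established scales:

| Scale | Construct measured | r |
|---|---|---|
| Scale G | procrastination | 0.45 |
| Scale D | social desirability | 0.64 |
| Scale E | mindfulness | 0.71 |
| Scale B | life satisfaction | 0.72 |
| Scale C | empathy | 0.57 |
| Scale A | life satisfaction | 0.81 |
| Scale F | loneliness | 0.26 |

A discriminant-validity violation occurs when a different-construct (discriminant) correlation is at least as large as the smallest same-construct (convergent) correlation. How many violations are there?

0

Convergent (same construct = life satisfaction): Scale B, Scale A.
Smallest convergent = 0.72. Discriminant values: 0.45, 0.64, 0.71, 0.57, 0.26; count ≥ 0.72 → 0.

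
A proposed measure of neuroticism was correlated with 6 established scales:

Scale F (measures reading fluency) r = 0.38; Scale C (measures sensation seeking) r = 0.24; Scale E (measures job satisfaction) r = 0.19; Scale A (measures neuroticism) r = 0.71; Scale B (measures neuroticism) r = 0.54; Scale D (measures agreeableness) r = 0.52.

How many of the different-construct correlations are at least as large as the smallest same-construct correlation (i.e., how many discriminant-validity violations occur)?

Convergent (same construct = neuroticism): Scale A, Scale B.
Smallest convergent = 0.54. Discriminant values: 0.38, 0.24, 0.19, 0.52; count ≥ 0.54 → 0.

0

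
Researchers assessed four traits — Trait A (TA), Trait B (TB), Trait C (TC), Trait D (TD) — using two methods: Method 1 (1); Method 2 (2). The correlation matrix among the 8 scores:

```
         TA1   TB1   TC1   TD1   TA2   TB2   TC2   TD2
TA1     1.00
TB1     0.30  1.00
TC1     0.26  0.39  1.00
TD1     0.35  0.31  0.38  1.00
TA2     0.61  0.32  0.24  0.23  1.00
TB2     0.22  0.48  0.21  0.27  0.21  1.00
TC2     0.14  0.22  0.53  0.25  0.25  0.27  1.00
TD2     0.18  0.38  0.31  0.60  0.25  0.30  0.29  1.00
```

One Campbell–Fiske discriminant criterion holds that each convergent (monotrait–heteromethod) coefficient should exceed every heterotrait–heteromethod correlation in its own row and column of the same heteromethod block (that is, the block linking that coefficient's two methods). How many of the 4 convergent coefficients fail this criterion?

0

Convergent coefficients and their comparison sets:
TA (methods 1·2): 0.61 vs {0.22, 0.32, 0.14, 0.24, 0.18, 0.23} → pass.
TB (methods 1·2): 0.48 vs {0.32, 0.22, 0.22, 0.21, 0.38, 0.27} → pass.
TC (methods 1·2): 0.53 vs {0.24, 0.14, 0.21, 0.22, 0.31, 0.25} → pass.
TD (methods 1·2): 0.60 vs {0.23, 0.18, 0.27, 0.38, 0.25, 0.31} → pass.
0 of 4 fail.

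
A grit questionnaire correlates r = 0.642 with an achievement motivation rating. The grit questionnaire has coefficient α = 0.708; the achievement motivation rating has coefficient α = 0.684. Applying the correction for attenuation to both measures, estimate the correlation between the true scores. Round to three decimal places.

0.923

r_true = r_obs / √(r_xx · r_yy) = 0.642 / √(0.708 × 0.684) = 0.642 / √0.484272 = 0.642 / 0.6959 ≈ 0.923.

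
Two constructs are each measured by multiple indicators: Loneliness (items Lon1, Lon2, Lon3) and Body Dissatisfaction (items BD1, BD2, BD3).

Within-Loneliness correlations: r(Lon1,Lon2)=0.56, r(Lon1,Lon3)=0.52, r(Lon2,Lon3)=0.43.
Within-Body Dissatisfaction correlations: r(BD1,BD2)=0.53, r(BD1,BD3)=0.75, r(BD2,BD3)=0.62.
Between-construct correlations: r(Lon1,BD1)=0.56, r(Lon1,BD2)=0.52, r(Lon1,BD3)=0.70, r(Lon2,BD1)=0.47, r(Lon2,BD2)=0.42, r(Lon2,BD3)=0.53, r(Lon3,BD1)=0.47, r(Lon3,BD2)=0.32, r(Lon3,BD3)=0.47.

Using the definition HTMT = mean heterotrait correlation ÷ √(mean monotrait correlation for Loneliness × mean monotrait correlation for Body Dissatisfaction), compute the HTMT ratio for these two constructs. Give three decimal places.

Mean heterotrait r = 4.46/9 = 0.4956.
Mean within-Lon = 1.51/3 = 0.5033; mean within-BD = 1.90/3 = 0.6333.
Geometric mean = √(0.5033 × 0.6333) = 0.5646.
HTMT = 0.4956 / 0.5646 = 0.878.

0.878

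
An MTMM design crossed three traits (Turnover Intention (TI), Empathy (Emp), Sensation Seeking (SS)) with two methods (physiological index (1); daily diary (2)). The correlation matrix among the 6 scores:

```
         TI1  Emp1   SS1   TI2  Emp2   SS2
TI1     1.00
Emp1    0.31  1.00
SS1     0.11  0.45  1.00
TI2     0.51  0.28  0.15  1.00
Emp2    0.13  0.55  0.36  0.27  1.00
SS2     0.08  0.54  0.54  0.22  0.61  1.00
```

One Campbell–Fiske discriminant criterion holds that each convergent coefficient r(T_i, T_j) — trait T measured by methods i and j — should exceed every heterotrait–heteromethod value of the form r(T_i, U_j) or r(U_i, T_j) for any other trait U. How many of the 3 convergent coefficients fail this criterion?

Each convergent coefficient versus the relevant comparison correlations:
TI (methods 1·2): 0.51 vs {0.13, 0.28, 0.08, 0.15} → pass.
Emp (methods 1·2): 0.55 vs {0.28, 0.13, 0.54, 0.36} → pass.
SS (methods 1·2): 0.54 vs {0.15, 0.08, 0.36, 0.54} → fail.
1 of 3 fail.

1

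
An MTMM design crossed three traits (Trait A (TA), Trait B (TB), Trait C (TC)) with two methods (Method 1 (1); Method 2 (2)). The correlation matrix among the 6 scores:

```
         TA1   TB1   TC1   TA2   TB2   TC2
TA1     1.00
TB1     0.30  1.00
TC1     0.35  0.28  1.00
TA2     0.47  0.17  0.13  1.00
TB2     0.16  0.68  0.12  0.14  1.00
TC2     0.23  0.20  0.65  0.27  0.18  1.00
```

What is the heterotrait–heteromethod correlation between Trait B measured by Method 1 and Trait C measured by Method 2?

Different traits and methods: r(TB1, TC2) = 0.20.

0.20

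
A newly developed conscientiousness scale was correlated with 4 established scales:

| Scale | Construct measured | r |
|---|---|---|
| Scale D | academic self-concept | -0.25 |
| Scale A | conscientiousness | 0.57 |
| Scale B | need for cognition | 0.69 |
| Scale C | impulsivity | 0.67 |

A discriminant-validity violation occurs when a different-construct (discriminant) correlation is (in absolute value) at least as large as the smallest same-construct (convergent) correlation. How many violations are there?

2

Convergent (same construct = conscientiousness): Scale A.
Smallest convergent = 0.57. Discriminant |r|: 0.25, 0.69, 0.67; count ≥ 0.57 → 2.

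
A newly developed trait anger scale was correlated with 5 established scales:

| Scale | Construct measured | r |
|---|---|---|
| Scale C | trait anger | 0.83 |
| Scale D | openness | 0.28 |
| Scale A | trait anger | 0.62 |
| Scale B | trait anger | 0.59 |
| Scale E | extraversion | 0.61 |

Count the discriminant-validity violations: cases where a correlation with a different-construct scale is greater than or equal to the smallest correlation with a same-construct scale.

1

Convergent (same construct = trait anger): Scale C, Scale A, Scale B.
Smallest convergent = 0.59. Discriminant values: 0.28, 0.61; count ≥ 0.59 → 1.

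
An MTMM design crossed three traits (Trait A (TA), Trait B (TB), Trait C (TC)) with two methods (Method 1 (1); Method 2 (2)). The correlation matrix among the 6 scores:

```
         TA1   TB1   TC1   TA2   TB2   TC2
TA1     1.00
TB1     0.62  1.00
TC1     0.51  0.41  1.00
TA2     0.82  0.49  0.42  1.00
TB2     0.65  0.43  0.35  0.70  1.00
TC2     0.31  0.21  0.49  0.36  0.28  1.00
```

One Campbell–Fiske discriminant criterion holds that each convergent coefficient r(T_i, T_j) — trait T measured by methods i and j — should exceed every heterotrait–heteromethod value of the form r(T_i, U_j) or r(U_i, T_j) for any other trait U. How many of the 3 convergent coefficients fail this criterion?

1

Checking each validity diagonal entry against its comparison values:
TA (methods 1·2): 0.82 vs {0.65, 0.49, 0.31, 0.42} → pass.
TB (methods 1·2): 0.43 vs {0.49, 0.65, 0.21, 0.35} → fail.
TC (methods 1·2): 0.49 vs {0.42, 0.31, 0.35, 0.21} → pass.
1 of 3 fail.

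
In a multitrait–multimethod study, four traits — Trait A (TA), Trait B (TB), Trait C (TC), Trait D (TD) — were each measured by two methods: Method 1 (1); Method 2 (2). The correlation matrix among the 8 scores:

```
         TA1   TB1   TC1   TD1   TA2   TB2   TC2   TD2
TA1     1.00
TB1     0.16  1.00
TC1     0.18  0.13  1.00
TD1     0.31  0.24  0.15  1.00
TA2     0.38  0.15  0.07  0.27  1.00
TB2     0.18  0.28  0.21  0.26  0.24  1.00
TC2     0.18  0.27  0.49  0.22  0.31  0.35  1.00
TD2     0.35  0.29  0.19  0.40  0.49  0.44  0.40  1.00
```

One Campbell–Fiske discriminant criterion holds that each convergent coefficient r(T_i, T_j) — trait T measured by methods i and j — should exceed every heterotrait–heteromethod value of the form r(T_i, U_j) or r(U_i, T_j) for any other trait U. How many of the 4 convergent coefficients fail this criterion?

Checking each validity diagonal entry against its comparison values:
TA (methods 1·2): 0.38 vs {0.18, 0.15, 0.18, 0.07, 0.35, 0.27} → pass.
TB (methods 1·2): 0.28 vs {0.15, 0.18, 0.27, 0.21, 0.29, 0.26} → fail.
TC (methods 1·2): 0.49 vs {0.07, 0.18, 0.21, 0.27, 0.19, 0.22} → pass.
TD (methods 1·2): 0.40 vs {0.27, 0.35, 0.26, 0.29, 0.22, 0.19} → pass.
1 of 4 fail.

1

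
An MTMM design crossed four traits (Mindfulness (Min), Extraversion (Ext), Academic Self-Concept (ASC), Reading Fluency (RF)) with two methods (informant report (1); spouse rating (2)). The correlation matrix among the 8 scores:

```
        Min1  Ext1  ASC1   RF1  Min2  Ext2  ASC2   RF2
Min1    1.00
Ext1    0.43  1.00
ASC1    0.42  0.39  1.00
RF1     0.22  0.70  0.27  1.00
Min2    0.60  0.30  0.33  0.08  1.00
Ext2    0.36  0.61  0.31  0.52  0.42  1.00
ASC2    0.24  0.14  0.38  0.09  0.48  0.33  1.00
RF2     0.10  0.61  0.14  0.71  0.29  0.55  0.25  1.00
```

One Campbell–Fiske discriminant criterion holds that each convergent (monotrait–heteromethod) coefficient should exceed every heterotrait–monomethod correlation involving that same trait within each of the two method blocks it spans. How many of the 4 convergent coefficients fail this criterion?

2

Checking each validity diagonal entry against its comparison values:
Min (methods 1·2): 0.60 vs {0.43, 0.42, 0.42, 0.48, 0.22, 0.29} → pass.
Ext (methods 1·2): 0.61 vs {0.43, 0.42, 0.39, 0.33, 0.70, 0.55} → fail.
ASC (methods 1·2): 0.38 vs {0.42, 0.48, 0.39, 0.33, 0.27, 0.25} → fail.
RF (methods 1·2): 0.71 vs {0.22, 0.29, 0.70, 0.55, 0.27, 0.25} → pass.
2 of 4 fail.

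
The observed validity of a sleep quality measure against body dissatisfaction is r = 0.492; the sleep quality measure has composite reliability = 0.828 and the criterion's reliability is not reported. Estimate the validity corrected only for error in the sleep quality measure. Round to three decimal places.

0.541

Single correction: r_c = r_obs / √r_xx = 0.492 / √0.828 = 0.492 / 0.9099 ≈ 0.541.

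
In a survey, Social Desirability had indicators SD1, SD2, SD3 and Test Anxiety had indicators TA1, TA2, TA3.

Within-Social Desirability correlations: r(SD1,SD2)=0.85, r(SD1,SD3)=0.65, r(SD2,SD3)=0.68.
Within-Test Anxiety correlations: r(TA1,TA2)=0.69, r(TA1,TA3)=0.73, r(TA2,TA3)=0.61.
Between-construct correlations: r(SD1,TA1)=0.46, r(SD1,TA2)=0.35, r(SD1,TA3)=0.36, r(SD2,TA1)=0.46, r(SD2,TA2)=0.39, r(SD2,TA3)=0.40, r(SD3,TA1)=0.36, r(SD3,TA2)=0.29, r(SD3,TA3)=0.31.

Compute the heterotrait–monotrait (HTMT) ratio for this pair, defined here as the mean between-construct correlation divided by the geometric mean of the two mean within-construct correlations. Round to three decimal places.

Between-construct mean = 3.38/9 = 0.3756.
Mean within-SD = 2.18/3 = 0.7267; mean within-TA = 2.03/3 = 0.6767.
Geometric mean = √(0.7267 × 0.6767) = 0.7013.
HTMT = 0.3756 / 0.7013 = 0.536.

0.536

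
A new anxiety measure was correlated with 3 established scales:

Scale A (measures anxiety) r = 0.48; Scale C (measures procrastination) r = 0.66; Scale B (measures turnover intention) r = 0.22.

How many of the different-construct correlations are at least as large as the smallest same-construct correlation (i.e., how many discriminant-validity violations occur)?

Convergent (same construct = anxiety): Scale A.
Smallest convergent = 0.48. Discriminant values: 0.66, 0.22; count ≥ 0.48 → 1.

1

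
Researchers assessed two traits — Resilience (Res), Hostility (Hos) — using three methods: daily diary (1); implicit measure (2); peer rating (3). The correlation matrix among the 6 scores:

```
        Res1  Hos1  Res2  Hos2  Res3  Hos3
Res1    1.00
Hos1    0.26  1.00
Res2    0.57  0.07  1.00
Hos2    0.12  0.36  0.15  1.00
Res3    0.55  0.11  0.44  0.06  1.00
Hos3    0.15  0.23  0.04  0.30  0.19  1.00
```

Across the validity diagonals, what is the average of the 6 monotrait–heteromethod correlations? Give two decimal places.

0.41

Convergent values: 0.57, 0.55, 0.44, 0.36, 0.23, 0.30; mean = 2.45/6 = 0.41.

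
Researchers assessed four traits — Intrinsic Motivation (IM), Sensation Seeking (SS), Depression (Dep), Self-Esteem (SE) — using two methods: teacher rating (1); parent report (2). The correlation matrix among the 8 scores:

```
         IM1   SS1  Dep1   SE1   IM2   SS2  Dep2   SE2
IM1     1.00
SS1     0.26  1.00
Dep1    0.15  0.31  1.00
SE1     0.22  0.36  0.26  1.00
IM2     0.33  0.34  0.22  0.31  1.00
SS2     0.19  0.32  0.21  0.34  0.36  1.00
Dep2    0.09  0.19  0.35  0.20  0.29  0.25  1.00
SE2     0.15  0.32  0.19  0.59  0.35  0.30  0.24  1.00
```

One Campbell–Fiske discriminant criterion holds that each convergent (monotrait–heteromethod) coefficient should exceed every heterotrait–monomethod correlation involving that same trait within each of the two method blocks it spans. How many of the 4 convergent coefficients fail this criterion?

2

Each convergent coefficient versus the relevant comparison correlations:
IM (methods 1·2): 0.33 vs {0.26, 0.36, 0.15, 0.29, 0.22, 0.35} → fail.
SS (methods 1·2): 0.32 vs {0.26, 0.36, 0.31, 0.25, 0.36, 0.30} → fail.
Dep (methods 1·2): 0.35 vs {0.15, 0.29, 0.31, 0.25, 0.26, 0.24} → pass.
SE (methods 1·2): 0.59 vs {0.22, 0.35, 0.36, 0.30, 0.26, 0.24} → pass.
2 of 4 fail.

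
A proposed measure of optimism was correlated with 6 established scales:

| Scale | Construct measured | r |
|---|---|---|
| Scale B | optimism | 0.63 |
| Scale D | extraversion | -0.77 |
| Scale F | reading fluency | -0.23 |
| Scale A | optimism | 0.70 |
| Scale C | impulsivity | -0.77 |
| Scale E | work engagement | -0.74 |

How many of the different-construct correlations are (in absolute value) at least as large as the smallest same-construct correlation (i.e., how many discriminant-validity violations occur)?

Convergent (same construct = optimism): Scale B, Scale A.
Smallest convergent = 0.63. Discriminant |r|: 0.77, 0.23, 0.77, 0.74; count ≥ 0.63 → 3.

3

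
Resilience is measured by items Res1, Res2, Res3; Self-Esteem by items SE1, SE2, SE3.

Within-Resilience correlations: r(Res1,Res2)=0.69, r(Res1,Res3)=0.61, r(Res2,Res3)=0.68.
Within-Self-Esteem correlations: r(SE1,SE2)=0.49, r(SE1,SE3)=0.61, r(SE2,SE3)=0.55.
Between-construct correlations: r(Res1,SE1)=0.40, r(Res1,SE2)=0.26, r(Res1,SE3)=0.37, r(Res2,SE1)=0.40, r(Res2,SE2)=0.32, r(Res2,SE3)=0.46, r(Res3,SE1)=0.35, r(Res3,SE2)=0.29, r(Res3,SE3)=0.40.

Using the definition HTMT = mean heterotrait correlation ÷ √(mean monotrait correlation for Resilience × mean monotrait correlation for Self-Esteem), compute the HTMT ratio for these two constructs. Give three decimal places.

Mean heterotrait r = 3.25/9 = 0.3611.
Mean within-Res = 1.98/3 = 0.6600; mean within-SE = 1.65/3 = 0.5500.
Geometric mean = √(0.6600 × 0.5500) = 0.6025.
HTMT = 0.3611 / 0.6025 = 0.599.

0.599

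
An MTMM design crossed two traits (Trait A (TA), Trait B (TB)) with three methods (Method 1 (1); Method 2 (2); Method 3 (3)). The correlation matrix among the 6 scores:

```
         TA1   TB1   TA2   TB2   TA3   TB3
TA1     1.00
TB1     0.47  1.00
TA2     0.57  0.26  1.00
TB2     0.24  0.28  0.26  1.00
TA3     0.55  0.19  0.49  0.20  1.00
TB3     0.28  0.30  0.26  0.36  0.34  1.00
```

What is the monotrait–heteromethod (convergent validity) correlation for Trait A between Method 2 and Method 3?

0.49

Same trait (TA), different methods: r(TA2, TA3) = 0.49.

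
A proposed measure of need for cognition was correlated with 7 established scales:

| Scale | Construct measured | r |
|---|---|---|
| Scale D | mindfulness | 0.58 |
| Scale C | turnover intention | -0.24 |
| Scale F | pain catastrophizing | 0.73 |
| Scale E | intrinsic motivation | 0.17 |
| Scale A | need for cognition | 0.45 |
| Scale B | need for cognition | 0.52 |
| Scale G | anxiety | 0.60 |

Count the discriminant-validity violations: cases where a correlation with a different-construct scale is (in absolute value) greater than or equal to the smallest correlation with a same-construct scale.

3

Convergent (same construct = need for cognition): Scale A, Scale B.
Smallest convergent = 0.45. Discriminant |r|: 0.58, 0.24, 0.73, 0.17, 0.60; count ≥ 0.45 → 3.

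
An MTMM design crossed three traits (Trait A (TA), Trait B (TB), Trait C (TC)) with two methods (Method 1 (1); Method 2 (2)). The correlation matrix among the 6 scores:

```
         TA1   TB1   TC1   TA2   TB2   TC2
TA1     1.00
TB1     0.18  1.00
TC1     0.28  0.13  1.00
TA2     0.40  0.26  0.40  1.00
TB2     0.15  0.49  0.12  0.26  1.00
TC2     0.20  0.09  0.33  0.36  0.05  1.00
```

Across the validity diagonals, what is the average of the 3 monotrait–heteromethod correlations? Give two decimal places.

Convergent values: 0.40, 0.49, 0.33; mean = 1.22/3 = 0.41.

0.41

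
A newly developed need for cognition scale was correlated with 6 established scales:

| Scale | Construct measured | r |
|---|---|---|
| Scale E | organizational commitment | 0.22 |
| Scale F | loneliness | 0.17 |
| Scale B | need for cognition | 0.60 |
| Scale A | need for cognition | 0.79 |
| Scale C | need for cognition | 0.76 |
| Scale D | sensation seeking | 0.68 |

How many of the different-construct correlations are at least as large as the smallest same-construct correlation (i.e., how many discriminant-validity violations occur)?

1

Convergent (same construct = need for cognition): Scale B, Scale A, Scale C.
Smallest convergent = 0.60. Discriminant values: 0.22, 0.17, 0.68; count ≥ 0.60 → 1.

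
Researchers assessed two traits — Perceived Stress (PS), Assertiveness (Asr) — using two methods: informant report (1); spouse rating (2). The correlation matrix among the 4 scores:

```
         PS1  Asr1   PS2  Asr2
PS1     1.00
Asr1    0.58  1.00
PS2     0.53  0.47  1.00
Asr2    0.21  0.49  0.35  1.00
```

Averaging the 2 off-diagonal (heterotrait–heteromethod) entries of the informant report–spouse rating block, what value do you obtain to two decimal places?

HTHM values (method 1 × method 2): 0.21, 0.47; mean = 0.68/2 = 0.34.

0.34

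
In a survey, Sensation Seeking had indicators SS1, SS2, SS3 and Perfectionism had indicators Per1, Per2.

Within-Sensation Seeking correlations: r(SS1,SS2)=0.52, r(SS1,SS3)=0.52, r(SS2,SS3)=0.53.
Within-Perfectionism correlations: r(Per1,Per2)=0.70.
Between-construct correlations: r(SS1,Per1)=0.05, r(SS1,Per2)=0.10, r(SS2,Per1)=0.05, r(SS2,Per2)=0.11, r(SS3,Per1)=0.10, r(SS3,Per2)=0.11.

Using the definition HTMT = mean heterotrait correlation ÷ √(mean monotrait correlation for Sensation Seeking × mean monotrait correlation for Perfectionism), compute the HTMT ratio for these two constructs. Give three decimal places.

Mean between = 0.52/6 = 0.0867.
Mean within-SS = 1.57/3 = 0.5233; mean within-Per = 0.70/1 = 0.7000.
Geometric mean = √(0.5233 × 0.7000) = 0.6052.
HTMT = 0.0867 / 0.6052 = 0.143.

0.143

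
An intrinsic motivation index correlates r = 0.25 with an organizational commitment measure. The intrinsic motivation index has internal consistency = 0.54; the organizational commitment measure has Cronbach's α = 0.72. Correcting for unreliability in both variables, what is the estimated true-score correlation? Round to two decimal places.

0.40

r_true = r_obs / √(r_xx · r_yy) = 0.25 / √(0.54 × 0.72) = 0.25 / √0.3888 = 0.25 / 0.6235 ≈ 0.40.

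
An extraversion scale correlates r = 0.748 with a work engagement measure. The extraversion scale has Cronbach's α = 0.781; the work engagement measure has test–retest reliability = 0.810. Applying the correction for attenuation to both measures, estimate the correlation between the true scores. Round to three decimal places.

0.940

r_true = r_obs / √(r_xx · r_yy) = 0.748 / √(0.781 × 0.810) = 0.748 / √0.632610 = 0.748 / 0.7954 ≈ 0.940.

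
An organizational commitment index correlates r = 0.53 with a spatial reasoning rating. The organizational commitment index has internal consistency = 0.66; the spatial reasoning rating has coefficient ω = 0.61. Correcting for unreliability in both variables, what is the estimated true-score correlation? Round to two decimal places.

r_true = r_obs / √(r_xx · r_yy) = 0.53 / √(0.66 × 0.61) = 0.53 / √0.4026 = 0.53 / 0.6345 ≈ 0.84.

0.84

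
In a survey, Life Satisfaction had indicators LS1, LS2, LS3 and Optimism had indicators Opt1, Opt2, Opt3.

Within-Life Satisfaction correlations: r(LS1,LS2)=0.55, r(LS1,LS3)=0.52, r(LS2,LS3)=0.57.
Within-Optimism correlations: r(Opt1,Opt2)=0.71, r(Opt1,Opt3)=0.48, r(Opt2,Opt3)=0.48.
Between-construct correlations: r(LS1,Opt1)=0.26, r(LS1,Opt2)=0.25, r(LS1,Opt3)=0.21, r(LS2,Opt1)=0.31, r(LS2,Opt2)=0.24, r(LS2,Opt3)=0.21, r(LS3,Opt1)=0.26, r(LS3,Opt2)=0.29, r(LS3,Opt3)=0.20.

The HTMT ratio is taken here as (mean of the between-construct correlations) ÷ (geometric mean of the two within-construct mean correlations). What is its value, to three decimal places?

Mean heterotrait r = 2.23/9 = 0.2478.
Mean within-LS = 1.64/3 = 0.5467; mean within-Opt = 1.67/3 = 0.5567.
Geometric mean = √(0.5467 × 0.5567) = 0.5517.
HTMT = 0.2478 / 0.5517 = 0.449.

0.449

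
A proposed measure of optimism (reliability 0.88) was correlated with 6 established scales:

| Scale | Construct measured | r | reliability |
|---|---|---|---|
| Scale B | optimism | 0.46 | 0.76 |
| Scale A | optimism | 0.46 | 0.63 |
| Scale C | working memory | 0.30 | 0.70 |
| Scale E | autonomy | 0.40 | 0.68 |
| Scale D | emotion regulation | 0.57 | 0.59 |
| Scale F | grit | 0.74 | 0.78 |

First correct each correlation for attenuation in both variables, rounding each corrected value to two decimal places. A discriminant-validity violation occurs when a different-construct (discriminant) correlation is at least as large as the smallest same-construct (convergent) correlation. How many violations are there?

2

Disattenuated r (r / √(r_scale · r_new)):
  Scale B (conv): 0.46 / √(0.76·0.88) = 0.56
  Scale A (conv): 0.46 / √(0.63·0.88) = 0.62
  Scale C (disc): 0.30 / √(0.70·0.88) = 0.38
  Scale E (disc): 0.40 / √(0.68·0.88) = 0.52
  Scale D (disc): 0.57 / √(0.59·0.88) = 0.79
  Scale F (disc): 0.74 / √(0.78·0.88) = 0.89
Smallest convergent = 0.56. Discriminant values: 0.38, 0.52, 0.79, 0.89; count ≥ 0.56 → 2.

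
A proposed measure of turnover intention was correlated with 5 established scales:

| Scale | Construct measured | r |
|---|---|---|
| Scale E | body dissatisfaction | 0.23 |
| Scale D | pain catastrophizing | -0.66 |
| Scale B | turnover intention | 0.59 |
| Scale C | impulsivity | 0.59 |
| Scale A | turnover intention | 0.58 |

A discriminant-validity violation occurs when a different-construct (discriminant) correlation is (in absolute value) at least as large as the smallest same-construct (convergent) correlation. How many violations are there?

2

Convergent (same construct = turnover intention): Scale B, Scale A.
Smallest convergent = 0.58. Discriminant |r|: 0.23, 0.66, 0.59; count ≥ 0.58 → 2.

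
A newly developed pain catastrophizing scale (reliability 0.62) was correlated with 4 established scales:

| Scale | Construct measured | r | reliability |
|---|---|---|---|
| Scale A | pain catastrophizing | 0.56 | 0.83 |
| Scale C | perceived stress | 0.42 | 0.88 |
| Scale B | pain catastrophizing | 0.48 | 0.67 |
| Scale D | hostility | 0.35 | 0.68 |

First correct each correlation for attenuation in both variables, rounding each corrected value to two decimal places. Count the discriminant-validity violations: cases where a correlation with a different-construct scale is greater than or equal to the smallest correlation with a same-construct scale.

0

Disattenuated r (r / √(r_scale · r_new)):
  Scale A (conv): 0.56 / √(0.83·0.62) = 0.78
  Scale C (disc): 0.42 / √(0.88·0.62) = 0.57
  Scale B (conv): 0.48 / √(0.67·0.62) = 0.74
  Scale D (disc): 0.35 / √(0.68·0.62) = 0.54
Smallest convergent = 0.74. Discriminant values: 0.57, 0.54; count ≥ 0.74 → 0.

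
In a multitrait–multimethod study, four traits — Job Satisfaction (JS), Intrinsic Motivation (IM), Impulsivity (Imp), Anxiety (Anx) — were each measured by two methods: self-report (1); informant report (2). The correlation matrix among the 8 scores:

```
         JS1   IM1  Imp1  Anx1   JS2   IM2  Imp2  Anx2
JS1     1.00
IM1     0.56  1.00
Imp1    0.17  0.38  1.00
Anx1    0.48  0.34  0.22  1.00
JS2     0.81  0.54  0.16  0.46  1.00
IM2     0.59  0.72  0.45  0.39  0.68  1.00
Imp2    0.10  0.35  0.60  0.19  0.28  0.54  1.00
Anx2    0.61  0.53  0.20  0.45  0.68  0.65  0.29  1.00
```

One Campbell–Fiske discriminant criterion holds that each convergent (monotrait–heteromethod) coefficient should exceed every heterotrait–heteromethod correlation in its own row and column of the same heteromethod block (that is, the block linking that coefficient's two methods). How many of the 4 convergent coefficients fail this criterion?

1

Each convergent coefficient versus the relevant comparison correlations:
JS (methods 1·2): 0.81 vs {0.59, 0.54, 0.10, 0.16, 0.61, 0.46} → pass.
IM (methods 1·2): 0.72 vs {0.54, 0.59, 0.35, 0.45, 0.53, 0.39} → pass.
Imp (methods 1·2): 0.60 vs {0.16, 0.10, 0.45, 0.35, 0.20, 0.19} → pass.
Anx (methods 1·2): 0.45 vs {0.46, 0.61, 0.39, 0.53, 0.19, 0.20} → fail.
1 of 4 fail.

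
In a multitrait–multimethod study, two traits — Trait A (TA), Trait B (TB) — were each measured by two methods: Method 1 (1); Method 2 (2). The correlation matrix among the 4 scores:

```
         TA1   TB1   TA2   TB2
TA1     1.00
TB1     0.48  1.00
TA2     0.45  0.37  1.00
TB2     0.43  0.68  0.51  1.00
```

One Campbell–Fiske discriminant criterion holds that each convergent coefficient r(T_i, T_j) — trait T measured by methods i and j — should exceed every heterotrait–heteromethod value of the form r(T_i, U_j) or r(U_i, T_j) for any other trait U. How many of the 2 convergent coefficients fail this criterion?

Convergent coefficients and their comparison sets:
TA (methods 1·2): 0.45 vs {0.43, 0.37} → pass.
TB (methods 1·2): 0.68 vs {0.37, 0.43} → pass.
0 of 2 fail.

0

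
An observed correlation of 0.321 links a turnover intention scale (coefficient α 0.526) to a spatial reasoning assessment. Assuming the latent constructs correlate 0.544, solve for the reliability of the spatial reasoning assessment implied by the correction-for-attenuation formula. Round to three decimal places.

r_true = r_obs / √(r_xx · r_yy) ⇒ 0.544 = 0.321 / √(0.526 · r_yy).
√(0.526 · r_yy) = 0.321 / 0.544 = 0.5901; 0.526 · r_yy = 0.3482; r_yy = 0.3482 / 0.526 ≈ 0.662.

0.662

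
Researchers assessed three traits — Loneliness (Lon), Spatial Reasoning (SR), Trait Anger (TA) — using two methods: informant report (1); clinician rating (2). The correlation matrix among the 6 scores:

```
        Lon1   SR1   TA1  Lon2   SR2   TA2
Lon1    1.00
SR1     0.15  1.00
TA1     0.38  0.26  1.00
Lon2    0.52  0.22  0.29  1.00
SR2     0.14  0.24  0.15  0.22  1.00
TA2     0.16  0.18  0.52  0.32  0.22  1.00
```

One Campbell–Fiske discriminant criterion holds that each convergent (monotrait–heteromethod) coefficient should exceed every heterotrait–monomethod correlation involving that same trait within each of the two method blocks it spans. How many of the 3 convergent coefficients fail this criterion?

1

Each convergent coefficient versus the relevant comparison correlations:
Lon (methods 1·2): 0.52 vs {0.15, 0.22, 0.38, 0.32} → pass.
SR (methods 1·2): 0.24 vs {0.15, 0.22, 0.26, 0.22} → fail.
TA (methods 1·2): 0.52 vs {0.38, 0.32, 0.26, 0.22} → pass.
1 of 3 fail.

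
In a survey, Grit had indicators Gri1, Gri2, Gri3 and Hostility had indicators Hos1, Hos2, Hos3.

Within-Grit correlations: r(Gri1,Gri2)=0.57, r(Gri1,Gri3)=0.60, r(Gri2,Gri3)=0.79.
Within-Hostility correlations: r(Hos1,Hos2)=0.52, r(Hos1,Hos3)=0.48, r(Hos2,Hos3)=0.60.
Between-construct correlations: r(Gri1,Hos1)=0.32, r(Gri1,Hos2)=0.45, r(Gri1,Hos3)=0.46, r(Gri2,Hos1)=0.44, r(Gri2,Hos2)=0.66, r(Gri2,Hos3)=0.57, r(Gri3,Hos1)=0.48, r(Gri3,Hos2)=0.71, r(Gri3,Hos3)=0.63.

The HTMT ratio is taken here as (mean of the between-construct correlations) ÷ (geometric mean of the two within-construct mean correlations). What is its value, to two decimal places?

Between-construct mean = 4.72/9 = 0.5244.
Mean within-Gri = 1.96/3 = 0.6533; mean within-Hos = 1.60/3 = 0.5333.
Geometric mean = √(0.6533 × 0.5333) = 0.5903.
HTMT = 0.5244 / 0.5903 = 0.89.

0.89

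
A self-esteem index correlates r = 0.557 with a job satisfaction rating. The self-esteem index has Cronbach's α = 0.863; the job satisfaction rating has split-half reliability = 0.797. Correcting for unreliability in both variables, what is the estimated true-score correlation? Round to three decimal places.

0.672

r_true = r_obs / √(r_xx · r_yy) = 0.557 / √(0.863 × 0.797) = 0.557 / √0.687811 = 0.557 / 0.8293 ≈ 0.672.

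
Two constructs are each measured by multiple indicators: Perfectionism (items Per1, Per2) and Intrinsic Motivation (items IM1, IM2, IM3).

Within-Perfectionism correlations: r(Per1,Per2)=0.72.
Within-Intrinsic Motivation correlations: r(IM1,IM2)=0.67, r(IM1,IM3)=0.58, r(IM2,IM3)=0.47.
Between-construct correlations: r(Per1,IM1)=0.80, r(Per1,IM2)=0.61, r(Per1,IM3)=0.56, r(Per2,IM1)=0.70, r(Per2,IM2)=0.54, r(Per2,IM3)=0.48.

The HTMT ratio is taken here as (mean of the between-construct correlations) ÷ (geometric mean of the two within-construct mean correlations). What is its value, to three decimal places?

Between-construct mean = 3.69/6 = 0.6150.
Mean within-Per = 0.72/1 = 0.7200; mean within-IM = 1.72/3 = 0.5733.
Geometric mean = √(0.7200 × 0.5733) = 0.6425.
HTMT = 0.6150 / 0.6425 = 0.957.

0.957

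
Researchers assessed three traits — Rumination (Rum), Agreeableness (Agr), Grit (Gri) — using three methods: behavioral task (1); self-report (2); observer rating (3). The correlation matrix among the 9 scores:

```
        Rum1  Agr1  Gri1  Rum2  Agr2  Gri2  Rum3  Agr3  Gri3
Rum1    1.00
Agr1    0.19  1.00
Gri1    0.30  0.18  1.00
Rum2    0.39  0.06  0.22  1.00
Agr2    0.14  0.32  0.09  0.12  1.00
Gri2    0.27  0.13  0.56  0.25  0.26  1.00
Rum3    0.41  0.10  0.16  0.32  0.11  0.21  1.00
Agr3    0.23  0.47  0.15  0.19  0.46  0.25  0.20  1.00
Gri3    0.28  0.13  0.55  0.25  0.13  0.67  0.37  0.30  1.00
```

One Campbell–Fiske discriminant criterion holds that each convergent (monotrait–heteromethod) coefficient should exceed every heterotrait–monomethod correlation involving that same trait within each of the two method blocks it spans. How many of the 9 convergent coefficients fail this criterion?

Each convergent coefficient versus the relevant comparison correlations:
Rum (methods 1·2): 0.39 vs {0.19, 0.12, 0.30, 0.25} → pass.
Rum (methods 1·3): 0.41 vs {0.19, 0.20, 0.30, 0.37} → pass.
Rum (methods 2·3): 0.32 vs {0.12, 0.20, 0.25, 0.37} → fail.
Agr (methods 1·2): 0.32 vs {0.19, 0.12, 0.18, 0.26} → pass.
Agr (methods 1·3): 0.47 vs {0.19, 0.20, 0.18, 0.30} → pass.
Agr (methods 2·3): 0.46 vs {0.12, 0.20, 0.26, 0.30} → pass.
Gri (methods 1·2): 0.56 vs {0.30, 0.25, 0.18, 0.26} → pass.
Gri (methods 1·3): 0.55 vs {0.30, 0.37, 0.18, 0.30} → pass.
Gri (methods 2·3): 0.67 vs {0.25, 0.37, 0.26, 0.30} → pass.
1 of 9 fail.

1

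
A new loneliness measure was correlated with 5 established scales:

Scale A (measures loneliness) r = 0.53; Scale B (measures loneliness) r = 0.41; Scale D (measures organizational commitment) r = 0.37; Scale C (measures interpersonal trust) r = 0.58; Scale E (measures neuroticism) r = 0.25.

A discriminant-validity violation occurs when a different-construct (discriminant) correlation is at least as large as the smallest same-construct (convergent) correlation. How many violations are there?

1

Convergent (same construct = loneliness): Scale A, Scale B.
Smallest convergent = 0.41. Discriminant values: 0.37, 0.58, 0.25; count ≥ 0.41 → 1.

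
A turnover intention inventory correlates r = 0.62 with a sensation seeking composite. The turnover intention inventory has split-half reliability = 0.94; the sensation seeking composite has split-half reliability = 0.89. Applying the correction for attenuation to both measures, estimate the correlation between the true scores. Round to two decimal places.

r_true = r_obs / √(r_xx · r_yy) = 0.62 / √(0.94 × 0.89) = 0.62 / √0.8366 = 0.62 / 0.9147 ≈ 0.68.

0.68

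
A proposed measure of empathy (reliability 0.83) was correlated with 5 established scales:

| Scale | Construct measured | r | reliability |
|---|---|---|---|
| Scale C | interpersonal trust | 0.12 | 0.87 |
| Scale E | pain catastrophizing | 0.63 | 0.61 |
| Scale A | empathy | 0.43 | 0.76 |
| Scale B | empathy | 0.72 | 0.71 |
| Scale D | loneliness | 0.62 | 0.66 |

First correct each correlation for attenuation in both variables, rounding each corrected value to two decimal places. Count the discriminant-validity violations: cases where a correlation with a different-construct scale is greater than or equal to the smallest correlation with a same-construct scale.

2

Disattenuated r (r / √(r_scale · r_new)):
  Scale C (disc): 0.12 / √(0.87·0.83) = 0.14
  Scale E (disc): 0.63 / √(0.61·0.83) = 0.89
  Scale A (conv): 0.43 / √(0.76·0.83) = 0.54
  Scale B (conv): 0.72 / √(0.71·0.83) = 0.94
  Scale D (disc): 0.62 / √(0.66·0.83) = 0.84
Smallest convergent = 0.54. Discriminant values: 0.14, 0.89, 0.84; count ≥ 0.54 → 2.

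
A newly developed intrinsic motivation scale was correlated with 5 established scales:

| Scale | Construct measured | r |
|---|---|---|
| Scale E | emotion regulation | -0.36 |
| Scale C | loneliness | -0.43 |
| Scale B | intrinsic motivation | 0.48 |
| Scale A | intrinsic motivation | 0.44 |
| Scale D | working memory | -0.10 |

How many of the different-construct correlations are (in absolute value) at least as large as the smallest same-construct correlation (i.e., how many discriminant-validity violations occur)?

0

Convergent (same construct = intrinsic motivation): Scale B, Scale A.
Smallest convergent = 0.44. Discriminant |r|: 0.36, 0.43, 0.10; count ≥ 0.44 → 0.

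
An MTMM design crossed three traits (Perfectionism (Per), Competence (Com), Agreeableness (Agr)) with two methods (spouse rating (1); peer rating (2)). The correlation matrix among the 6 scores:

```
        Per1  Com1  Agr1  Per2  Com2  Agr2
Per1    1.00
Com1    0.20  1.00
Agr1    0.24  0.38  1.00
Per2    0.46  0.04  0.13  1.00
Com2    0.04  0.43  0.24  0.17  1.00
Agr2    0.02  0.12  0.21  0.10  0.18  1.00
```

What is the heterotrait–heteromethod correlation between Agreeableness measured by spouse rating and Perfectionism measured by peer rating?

0.13

Different traits and methods: r(Agr1, Per2) = 0.13.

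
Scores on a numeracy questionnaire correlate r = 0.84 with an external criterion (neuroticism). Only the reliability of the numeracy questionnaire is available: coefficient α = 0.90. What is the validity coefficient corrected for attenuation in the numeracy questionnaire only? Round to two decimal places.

Single correction: r_c = r_obs / √r_xx = 0.84 / √0.90 = 0.84 / 0.9487 ≈ 0.89.

0.89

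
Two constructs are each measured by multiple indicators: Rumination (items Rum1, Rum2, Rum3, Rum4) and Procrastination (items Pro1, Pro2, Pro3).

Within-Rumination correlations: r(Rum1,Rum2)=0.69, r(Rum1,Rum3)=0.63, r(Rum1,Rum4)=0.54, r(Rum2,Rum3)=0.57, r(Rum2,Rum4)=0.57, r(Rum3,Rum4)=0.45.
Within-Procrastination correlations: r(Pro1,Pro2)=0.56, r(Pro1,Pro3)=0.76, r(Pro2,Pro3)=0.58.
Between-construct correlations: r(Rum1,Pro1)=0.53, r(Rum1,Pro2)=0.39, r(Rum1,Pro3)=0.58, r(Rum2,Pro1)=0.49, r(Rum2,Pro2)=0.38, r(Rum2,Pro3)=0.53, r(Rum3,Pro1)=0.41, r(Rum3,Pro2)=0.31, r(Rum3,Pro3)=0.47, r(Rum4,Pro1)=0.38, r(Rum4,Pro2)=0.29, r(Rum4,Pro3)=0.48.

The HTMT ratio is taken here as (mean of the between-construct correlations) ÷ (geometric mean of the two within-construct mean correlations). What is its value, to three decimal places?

Mean between = 5.24/12 = 0.4367.
Mean within-Rum = 3.45/6 = 0.5750; mean within-Pro = 1.90/3 = 0.6333.
Geometric mean = √(0.5750 × 0.6333) = 0.6034.
HTMT = 0.4367 / 0.6034 = 0.724.

0.724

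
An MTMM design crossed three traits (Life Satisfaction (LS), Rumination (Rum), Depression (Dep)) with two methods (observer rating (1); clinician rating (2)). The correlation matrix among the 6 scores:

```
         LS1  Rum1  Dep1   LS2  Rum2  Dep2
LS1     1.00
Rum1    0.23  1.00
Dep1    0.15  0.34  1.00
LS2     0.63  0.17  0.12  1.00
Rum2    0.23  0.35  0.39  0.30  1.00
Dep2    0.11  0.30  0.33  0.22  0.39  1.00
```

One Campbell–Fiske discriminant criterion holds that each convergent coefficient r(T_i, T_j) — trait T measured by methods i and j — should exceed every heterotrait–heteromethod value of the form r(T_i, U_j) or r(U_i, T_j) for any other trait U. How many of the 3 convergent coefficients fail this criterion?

2

Checking each validity diagonal entry against its comparison values:
LS (methods 1·2): 0.63 vs {0.23, 0.17, 0.11, 0.12} → pass.
Rum (methods 1·2): 0.35 vs {0.17, 0.23, 0.30, 0.39} → fail.
Dep (methods 1·2): 0.33 vs {0.12, 0.11, 0.39, 0.30} → fail.
2 of 3 fail.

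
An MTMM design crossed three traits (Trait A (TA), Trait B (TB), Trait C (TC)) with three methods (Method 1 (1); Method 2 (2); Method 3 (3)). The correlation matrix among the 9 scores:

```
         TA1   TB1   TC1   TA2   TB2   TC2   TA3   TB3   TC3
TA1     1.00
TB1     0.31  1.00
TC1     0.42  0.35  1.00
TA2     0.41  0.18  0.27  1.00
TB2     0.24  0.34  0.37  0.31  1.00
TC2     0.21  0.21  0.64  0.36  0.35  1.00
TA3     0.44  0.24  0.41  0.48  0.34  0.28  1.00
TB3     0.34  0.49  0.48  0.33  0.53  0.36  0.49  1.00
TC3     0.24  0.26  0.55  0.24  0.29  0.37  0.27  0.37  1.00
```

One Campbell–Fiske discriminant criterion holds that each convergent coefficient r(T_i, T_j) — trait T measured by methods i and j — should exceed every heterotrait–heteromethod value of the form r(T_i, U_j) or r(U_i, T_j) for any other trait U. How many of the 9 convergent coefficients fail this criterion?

1

Checking each validity diagonal entry against its comparison values:
TA (methods 1·2): 0.41 vs {0.24, 0.18, 0.21, 0.27} → pass.
TA (methods 1·3): 0.44 vs {0.34, 0.24, 0.24, 0.41} → pass.
TA (methods 2·3): 0.48 vs {0.33, 0.34, 0.24, 0.28} → pass.
TB (methods 1·2): 0.34 vs {0.18, 0.24, 0.21, 0.37} → fail.
TB (methods 1·3): 0.49 vs {0.24, 0.34, 0.26, 0.48} → pass.
TB (methods 2·3): 0.53 vs {0.34, 0.33, 0.29, 0.36} → pass.
TC (methods 1·2): 0.64 vs {0.27, 0.21, 0.37, 0.21} → pass.
TC (methods 1·3): 0.55 vs {0.41, 0.24, 0.48, 0.26} → pass.
TC (methods 2·3): 0.37 vs {0.28, 0.24, 0.36, 0.29} → pass.
1 of 9 fail.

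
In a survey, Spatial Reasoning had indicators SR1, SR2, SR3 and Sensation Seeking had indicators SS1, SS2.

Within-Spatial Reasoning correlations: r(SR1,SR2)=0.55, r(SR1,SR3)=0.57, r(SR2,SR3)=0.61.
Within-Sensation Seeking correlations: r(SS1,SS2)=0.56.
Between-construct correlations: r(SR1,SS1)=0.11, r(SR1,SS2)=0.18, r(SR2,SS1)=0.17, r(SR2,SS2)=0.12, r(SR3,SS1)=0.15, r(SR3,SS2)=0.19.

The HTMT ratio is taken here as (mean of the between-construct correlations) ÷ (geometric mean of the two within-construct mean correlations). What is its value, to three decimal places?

0.270

Mean between = 0.92/6 = 0.1533.
Mean within-SR = 1.73/3 = 0.5767; mean within-SS = 0.56/1 = 0.5600.
Geometric mean = √(0.5767 × 0.5600) = 0.5683.
HTMT = 0.1533 / 0.5683 = 0.270.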